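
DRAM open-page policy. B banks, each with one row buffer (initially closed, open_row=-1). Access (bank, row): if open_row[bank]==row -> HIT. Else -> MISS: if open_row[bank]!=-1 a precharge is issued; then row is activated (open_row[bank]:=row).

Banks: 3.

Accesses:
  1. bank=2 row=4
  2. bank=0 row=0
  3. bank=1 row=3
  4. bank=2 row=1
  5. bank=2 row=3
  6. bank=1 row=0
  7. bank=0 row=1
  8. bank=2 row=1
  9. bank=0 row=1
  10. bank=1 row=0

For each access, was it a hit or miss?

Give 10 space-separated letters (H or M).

Answer: M M M M M M M M H H

Derivation:
Acc 1: bank2 row4 -> MISS (open row4); precharges=0
Acc 2: bank0 row0 -> MISS (open row0); precharges=0
Acc 3: bank1 row3 -> MISS (open row3); precharges=0
Acc 4: bank2 row1 -> MISS (open row1); precharges=1
Acc 5: bank2 row3 -> MISS (open row3); precharges=2
Acc 6: bank1 row0 -> MISS (open row0); precharges=3
Acc 7: bank0 row1 -> MISS (open row1); precharges=4
Acc 8: bank2 row1 -> MISS (open row1); precharges=5
Acc 9: bank0 row1 -> HIT
Acc 10: bank1 row0 -> HIT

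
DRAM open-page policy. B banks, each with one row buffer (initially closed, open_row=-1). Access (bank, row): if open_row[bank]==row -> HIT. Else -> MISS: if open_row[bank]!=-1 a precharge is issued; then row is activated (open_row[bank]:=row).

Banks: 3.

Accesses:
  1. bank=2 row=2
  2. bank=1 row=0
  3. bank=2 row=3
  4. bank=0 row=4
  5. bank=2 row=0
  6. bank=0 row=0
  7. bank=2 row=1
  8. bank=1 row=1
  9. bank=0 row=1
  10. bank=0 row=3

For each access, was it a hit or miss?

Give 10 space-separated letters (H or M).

Answer: M M M M M M M M M M

Derivation:
Acc 1: bank2 row2 -> MISS (open row2); precharges=0
Acc 2: bank1 row0 -> MISS (open row0); precharges=0
Acc 3: bank2 row3 -> MISS (open row3); precharges=1
Acc 4: bank0 row4 -> MISS (open row4); precharges=1
Acc 5: bank2 row0 -> MISS (open row0); precharges=2
Acc 6: bank0 row0 -> MISS (open row0); precharges=3
Acc 7: bank2 row1 -> MISS (open row1); precharges=4
Acc 8: bank1 row1 -> MISS (open row1); precharges=5
Acc 9: bank0 row1 -> MISS (open row1); precharges=6
Acc 10: bank0 row3 -> MISS (open row3); precharges=7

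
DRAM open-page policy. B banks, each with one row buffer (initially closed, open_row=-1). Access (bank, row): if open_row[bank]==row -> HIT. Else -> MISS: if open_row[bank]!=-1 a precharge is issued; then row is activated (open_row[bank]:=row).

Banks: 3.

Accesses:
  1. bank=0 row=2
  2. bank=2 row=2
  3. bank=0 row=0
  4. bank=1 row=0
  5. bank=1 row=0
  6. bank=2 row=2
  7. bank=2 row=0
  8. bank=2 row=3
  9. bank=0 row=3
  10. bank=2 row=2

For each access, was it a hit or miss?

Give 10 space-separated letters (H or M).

Answer: M M M M H H M M M M

Derivation:
Acc 1: bank0 row2 -> MISS (open row2); precharges=0
Acc 2: bank2 row2 -> MISS (open row2); precharges=0
Acc 3: bank0 row0 -> MISS (open row0); precharges=1
Acc 4: bank1 row0 -> MISS (open row0); precharges=1
Acc 5: bank1 row0 -> HIT
Acc 6: bank2 row2 -> HIT
Acc 7: bank2 row0 -> MISS (open row0); precharges=2
Acc 8: bank2 row3 -> MISS (open row3); precharges=3
Acc 9: bank0 row3 -> MISS (open row3); precharges=4
Acc 10: bank2 row2 -> MISS (open row2); precharges=5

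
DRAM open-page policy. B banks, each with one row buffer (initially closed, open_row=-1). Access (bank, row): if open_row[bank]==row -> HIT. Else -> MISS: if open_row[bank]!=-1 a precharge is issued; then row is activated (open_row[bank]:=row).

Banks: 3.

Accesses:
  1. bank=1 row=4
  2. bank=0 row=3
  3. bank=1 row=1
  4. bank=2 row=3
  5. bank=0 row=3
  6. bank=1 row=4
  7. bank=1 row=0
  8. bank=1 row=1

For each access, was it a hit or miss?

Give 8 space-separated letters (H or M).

Acc 1: bank1 row4 -> MISS (open row4); precharges=0
Acc 2: bank0 row3 -> MISS (open row3); precharges=0
Acc 3: bank1 row1 -> MISS (open row1); precharges=1
Acc 4: bank2 row3 -> MISS (open row3); precharges=1
Acc 5: bank0 row3 -> HIT
Acc 6: bank1 row4 -> MISS (open row4); precharges=2
Acc 7: bank1 row0 -> MISS (open row0); precharges=3
Acc 8: bank1 row1 -> MISS (open row1); precharges=4

Answer: M M M M H M M M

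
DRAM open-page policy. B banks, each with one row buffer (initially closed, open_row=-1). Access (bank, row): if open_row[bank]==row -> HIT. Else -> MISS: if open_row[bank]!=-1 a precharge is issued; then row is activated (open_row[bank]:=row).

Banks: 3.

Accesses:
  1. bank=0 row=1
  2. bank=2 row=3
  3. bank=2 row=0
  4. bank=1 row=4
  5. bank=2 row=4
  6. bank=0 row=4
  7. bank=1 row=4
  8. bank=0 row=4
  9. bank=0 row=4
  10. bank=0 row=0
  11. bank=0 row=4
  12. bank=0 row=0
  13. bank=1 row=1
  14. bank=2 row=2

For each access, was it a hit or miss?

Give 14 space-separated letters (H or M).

Acc 1: bank0 row1 -> MISS (open row1); precharges=0
Acc 2: bank2 row3 -> MISS (open row3); precharges=0
Acc 3: bank2 row0 -> MISS (open row0); precharges=1
Acc 4: bank1 row4 -> MISS (open row4); precharges=1
Acc 5: bank2 row4 -> MISS (open row4); precharges=2
Acc 6: bank0 row4 -> MISS (open row4); precharges=3
Acc 7: bank1 row4 -> HIT
Acc 8: bank0 row4 -> HIT
Acc 9: bank0 row4 -> HIT
Acc 10: bank0 row0 -> MISS (open row0); precharges=4
Acc 11: bank0 row4 -> MISS (open row4); precharges=5
Acc 12: bank0 row0 -> MISS (open row0); precharges=6
Acc 13: bank1 row1 -> MISS (open row1); precharges=7
Acc 14: bank2 row2 -> MISS (open row2); precharges=8

Answer: M M M M M M H H H M M M M M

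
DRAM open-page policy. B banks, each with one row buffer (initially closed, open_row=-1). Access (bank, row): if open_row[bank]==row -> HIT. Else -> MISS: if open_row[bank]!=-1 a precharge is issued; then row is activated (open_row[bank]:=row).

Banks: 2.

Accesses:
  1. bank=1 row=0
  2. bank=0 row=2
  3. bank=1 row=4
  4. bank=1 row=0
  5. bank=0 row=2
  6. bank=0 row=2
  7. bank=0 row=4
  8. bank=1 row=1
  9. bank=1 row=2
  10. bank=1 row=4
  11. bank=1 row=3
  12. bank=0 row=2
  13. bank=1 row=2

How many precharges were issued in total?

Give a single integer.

Acc 1: bank1 row0 -> MISS (open row0); precharges=0
Acc 2: bank0 row2 -> MISS (open row2); precharges=0
Acc 3: bank1 row4 -> MISS (open row4); precharges=1
Acc 4: bank1 row0 -> MISS (open row0); precharges=2
Acc 5: bank0 row2 -> HIT
Acc 6: bank0 row2 -> HIT
Acc 7: bank0 row4 -> MISS (open row4); precharges=3
Acc 8: bank1 row1 -> MISS (open row1); precharges=4
Acc 9: bank1 row2 -> MISS (open row2); precharges=5
Acc 10: bank1 row4 -> MISS (open row4); precharges=6
Acc 11: bank1 row3 -> MISS (open row3); precharges=7
Acc 12: bank0 row2 -> MISS (open row2); precharges=8
Acc 13: bank1 row2 -> MISS (open row2); precharges=9

Answer: 9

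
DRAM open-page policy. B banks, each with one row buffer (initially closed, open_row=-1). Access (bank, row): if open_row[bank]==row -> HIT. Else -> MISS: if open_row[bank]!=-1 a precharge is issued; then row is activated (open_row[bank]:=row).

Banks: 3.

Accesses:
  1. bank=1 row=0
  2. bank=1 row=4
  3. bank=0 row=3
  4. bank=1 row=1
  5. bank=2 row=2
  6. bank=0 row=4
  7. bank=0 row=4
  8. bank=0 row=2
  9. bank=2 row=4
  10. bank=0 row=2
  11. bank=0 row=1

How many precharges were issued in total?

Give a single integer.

Acc 1: bank1 row0 -> MISS (open row0); precharges=0
Acc 2: bank1 row4 -> MISS (open row4); precharges=1
Acc 3: bank0 row3 -> MISS (open row3); precharges=1
Acc 4: bank1 row1 -> MISS (open row1); precharges=2
Acc 5: bank2 row2 -> MISS (open row2); precharges=2
Acc 6: bank0 row4 -> MISS (open row4); precharges=3
Acc 7: bank0 row4 -> HIT
Acc 8: bank0 row2 -> MISS (open row2); precharges=4
Acc 9: bank2 row4 -> MISS (open row4); precharges=5
Acc 10: bank0 row2 -> HIT
Acc 11: bank0 row1 -> MISS (open row1); precharges=6

Answer: 6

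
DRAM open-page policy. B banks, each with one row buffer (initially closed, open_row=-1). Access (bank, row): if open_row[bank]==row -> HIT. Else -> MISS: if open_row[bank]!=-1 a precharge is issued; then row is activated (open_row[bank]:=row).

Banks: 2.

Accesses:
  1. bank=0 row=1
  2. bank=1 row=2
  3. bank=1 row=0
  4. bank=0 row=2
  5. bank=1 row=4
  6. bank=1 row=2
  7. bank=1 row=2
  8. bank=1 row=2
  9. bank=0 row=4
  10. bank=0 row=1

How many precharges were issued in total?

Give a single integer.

Acc 1: bank0 row1 -> MISS (open row1); precharges=0
Acc 2: bank1 row2 -> MISS (open row2); precharges=0
Acc 3: bank1 row0 -> MISS (open row0); precharges=1
Acc 4: bank0 row2 -> MISS (open row2); precharges=2
Acc 5: bank1 row4 -> MISS (open row4); precharges=3
Acc 6: bank1 row2 -> MISS (open row2); precharges=4
Acc 7: bank1 row2 -> HIT
Acc 8: bank1 row2 -> HIT
Acc 9: bank0 row4 -> MISS (open row4); precharges=5
Acc 10: bank0 row1 -> MISS (open row1); precharges=6

Answer: 6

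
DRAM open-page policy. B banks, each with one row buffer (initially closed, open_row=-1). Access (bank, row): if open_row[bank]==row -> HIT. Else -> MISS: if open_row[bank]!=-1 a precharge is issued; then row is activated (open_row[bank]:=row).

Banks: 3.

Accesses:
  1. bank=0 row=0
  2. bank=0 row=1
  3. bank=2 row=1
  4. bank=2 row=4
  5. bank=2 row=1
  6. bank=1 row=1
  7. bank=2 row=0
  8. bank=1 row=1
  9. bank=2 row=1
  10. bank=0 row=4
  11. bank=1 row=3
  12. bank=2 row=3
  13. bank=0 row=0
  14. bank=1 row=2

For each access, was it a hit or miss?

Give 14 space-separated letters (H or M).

Acc 1: bank0 row0 -> MISS (open row0); precharges=0
Acc 2: bank0 row1 -> MISS (open row1); precharges=1
Acc 3: bank2 row1 -> MISS (open row1); precharges=1
Acc 4: bank2 row4 -> MISS (open row4); precharges=2
Acc 5: bank2 row1 -> MISS (open row1); precharges=3
Acc 6: bank1 row1 -> MISS (open row1); precharges=3
Acc 7: bank2 row0 -> MISS (open row0); precharges=4
Acc 8: bank1 row1 -> HIT
Acc 9: bank2 row1 -> MISS (open row1); precharges=5
Acc 10: bank0 row4 -> MISS (open row4); precharges=6
Acc 11: bank1 row3 -> MISS (open row3); precharges=7
Acc 12: bank2 row3 -> MISS (open row3); precharges=8
Acc 13: bank0 row0 -> MISS (open row0); precharges=9
Acc 14: bank1 row2 -> MISS (open row2); precharges=10

Answer: M M M M M M M H M M M M M M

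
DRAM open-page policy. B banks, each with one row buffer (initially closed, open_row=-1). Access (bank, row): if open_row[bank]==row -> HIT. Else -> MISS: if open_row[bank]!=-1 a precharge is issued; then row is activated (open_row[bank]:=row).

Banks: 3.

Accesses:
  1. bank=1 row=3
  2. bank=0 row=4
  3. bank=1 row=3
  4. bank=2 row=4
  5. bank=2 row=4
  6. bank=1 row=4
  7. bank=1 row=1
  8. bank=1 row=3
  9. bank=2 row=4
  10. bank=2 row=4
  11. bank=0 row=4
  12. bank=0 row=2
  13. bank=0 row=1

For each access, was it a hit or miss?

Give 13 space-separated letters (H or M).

Acc 1: bank1 row3 -> MISS (open row3); precharges=0
Acc 2: bank0 row4 -> MISS (open row4); precharges=0
Acc 3: bank1 row3 -> HIT
Acc 4: bank2 row4 -> MISS (open row4); precharges=0
Acc 5: bank2 row4 -> HIT
Acc 6: bank1 row4 -> MISS (open row4); precharges=1
Acc 7: bank1 row1 -> MISS (open row1); precharges=2
Acc 8: bank1 row3 -> MISS (open row3); precharges=3
Acc 9: bank2 row4 -> HIT
Acc 10: bank2 row4 -> HIT
Acc 11: bank0 row4 -> HIT
Acc 12: bank0 row2 -> MISS (open row2); precharges=4
Acc 13: bank0 row1 -> MISS (open row1); precharges=5

Answer: M M H M H M M M H H H M M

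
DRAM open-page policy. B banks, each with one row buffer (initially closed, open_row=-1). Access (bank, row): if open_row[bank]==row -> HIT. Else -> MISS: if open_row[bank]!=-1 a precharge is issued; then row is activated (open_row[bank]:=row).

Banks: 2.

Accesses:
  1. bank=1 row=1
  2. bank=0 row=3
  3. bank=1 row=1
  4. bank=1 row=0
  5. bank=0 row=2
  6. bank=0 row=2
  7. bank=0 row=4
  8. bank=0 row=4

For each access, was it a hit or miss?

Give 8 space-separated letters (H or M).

Acc 1: bank1 row1 -> MISS (open row1); precharges=0
Acc 2: bank0 row3 -> MISS (open row3); precharges=0
Acc 3: bank1 row1 -> HIT
Acc 4: bank1 row0 -> MISS (open row0); precharges=1
Acc 5: bank0 row2 -> MISS (open row2); precharges=2
Acc 6: bank0 row2 -> HIT
Acc 7: bank0 row4 -> MISS (open row4); precharges=3
Acc 8: bank0 row4 -> HIT

Answer: M M H M M H M H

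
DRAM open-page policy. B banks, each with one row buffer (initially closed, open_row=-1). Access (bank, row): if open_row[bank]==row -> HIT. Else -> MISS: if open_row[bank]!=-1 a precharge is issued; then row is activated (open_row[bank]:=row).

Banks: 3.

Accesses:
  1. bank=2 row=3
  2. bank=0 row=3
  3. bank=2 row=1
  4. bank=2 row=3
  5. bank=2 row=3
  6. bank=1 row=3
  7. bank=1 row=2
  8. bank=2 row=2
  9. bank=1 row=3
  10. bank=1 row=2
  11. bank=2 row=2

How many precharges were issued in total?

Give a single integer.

Acc 1: bank2 row3 -> MISS (open row3); precharges=0
Acc 2: bank0 row3 -> MISS (open row3); precharges=0
Acc 3: bank2 row1 -> MISS (open row1); precharges=1
Acc 4: bank2 row3 -> MISS (open row3); precharges=2
Acc 5: bank2 row3 -> HIT
Acc 6: bank1 row3 -> MISS (open row3); precharges=2
Acc 7: bank1 row2 -> MISS (open row2); precharges=3
Acc 8: bank2 row2 -> MISS (open row2); precharges=4
Acc 9: bank1 row3 -> MISS (open row3); precharges=5
Acc 10: bank1 row2 -> MISS (open row2); precharges=6
Acc 11: bank2 row2 -> HIT

Answer: 6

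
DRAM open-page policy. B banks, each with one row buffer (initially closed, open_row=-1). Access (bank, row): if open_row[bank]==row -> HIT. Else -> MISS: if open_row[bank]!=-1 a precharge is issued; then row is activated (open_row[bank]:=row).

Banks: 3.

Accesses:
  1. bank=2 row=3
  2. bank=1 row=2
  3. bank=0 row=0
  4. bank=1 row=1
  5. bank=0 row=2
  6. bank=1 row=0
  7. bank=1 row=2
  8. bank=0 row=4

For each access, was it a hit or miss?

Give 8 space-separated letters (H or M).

Answer: M M M M M M M M

Derivation:
Acc 1: bank2 row3 -> MISS (open row3); precharges=0
Acc 2: bank1 row2 -> MISS (open row2); precharges=0
Acc 3: bank0 row0 -> MISS (open row0); precharges=0
Acc 4: bank1 row1 -> MISS (open row1); precharges=1
Acc 5: bank0 row2 -> MISS (open row2); precharges=2
Acc 6: bank1 row0 -> MISS (open row0); precharges=3
Acc 7: bank1 row2 -> MISS (open row2); precharges=4
Acc 8: bank0 row4 -> MISS (open row4); precharges=5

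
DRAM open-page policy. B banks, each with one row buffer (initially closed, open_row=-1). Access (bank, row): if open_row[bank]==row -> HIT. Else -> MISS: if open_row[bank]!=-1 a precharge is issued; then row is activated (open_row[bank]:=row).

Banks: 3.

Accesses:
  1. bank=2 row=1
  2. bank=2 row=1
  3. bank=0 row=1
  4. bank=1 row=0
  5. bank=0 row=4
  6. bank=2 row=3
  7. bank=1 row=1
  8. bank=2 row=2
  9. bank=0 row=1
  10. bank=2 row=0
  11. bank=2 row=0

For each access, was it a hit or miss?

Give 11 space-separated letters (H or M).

Answer: M H M M M M M M M M H

Derivation:
Acc 1: bank2 row1 -> MISS (open row1); precharges=0
Acc 2: bank2 row1 -> HIT
Acc 3: bank0 row1 -> MISS (open row1); precharges=0
Acc 4: bank1 row0 -> MISS (open row0); precharges=0
Acc 5: bank0 row4 -> MISS (open row4); precharges=1
Acc 6: bank2 row3 -> MISS (open row3); precharges=2
Acc 7: bank1 row1 -> MISS (open row1); precharges=3
Acc 8: bank2 row2 -> MISS (open row2); precharges=4
Acc 9: bank0 row1 -> MISS (open row1); precharges=5
Acc 10: bank2 row0 -> MISS (open row0); precharges=6
Acc 11: bank2 row0 -> HIT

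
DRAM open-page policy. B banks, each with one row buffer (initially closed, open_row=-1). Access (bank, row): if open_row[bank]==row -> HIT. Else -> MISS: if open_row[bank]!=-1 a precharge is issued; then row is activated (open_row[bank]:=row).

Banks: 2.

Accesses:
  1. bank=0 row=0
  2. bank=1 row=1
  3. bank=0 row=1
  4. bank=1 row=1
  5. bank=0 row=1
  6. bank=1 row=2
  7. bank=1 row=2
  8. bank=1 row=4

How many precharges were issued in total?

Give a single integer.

Acc 1: bank0 row0 -> MISS (open row0); precharges=0
Acc 2: bank1 row1 -> MISS (open row1); precharges=0
Acc 3: bank0 row1 -> MISS (open row1); precharges=1
Acc 4: bank1 row1 -> HIT
Acc 5: bank0 row1 -> HIT
Acc 6: bank1 row2 -> MISS (open row2); precharges=2
Acc 7: bank1 row2 -> HIT
Acc 8: bank1 row4 -> MISS (open row4); precharges=3

Answer: 3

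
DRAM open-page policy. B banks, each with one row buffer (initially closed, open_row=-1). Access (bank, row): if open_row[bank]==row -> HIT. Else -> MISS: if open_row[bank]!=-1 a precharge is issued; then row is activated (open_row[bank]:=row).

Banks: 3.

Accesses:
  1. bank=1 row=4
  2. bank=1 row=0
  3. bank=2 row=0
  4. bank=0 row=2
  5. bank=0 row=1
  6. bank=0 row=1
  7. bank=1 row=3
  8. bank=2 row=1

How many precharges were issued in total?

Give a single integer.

Acc 1: bank1 row4 -> MISS (open row4); precharges=0
Acc 2: bank1 row0 -> MISS (open row0); precharges=1
Acc 3: bank2 row0 -> MISS (open row0); precharges=1
Acc 4: bank0 row2 -> MISS (open row2); precharges=1
Acc 5: bank0 row1 -> MISS (open row1); precharges=2
Acc 6: bank0 row1 -> HIT
Acc 7: bank1 row3 -> MISS (open row3); precharges=3
Acc 8: bank2 row1 -> MISS (open row1); precharges=4

Answer: 4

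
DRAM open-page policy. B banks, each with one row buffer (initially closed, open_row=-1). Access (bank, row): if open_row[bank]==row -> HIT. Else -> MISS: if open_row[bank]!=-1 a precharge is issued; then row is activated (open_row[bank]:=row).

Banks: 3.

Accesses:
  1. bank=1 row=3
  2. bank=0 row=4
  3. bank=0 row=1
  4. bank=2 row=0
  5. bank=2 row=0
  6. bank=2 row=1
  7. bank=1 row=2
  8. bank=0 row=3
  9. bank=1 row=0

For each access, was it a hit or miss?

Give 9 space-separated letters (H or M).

Answer: M M M M H M M M M

Derivation:
Acc 1: bank1 row3 -> MISS (open row3); precharges=0
Acc 2: bank0 row4 -> MISS (open row4); precharges=0
Acc 3: bank0 row1 -> MISS (open row1); precharges=1
Acc 4: bank2 row0 -> MISS (open row0); precharges=1
Acc 5: bank2 row0 -> HIT
Acc 6: bank2 row1 -> MISS (open row1); precharges=2
Acc 7: bank1 row2 -> MISS (open row2); precharges=3
Acc 8: bank0 row3 -> MISS (open row3); precharges=4
Acc 9: bank1 row0 -> MISS (open row0); precharges=5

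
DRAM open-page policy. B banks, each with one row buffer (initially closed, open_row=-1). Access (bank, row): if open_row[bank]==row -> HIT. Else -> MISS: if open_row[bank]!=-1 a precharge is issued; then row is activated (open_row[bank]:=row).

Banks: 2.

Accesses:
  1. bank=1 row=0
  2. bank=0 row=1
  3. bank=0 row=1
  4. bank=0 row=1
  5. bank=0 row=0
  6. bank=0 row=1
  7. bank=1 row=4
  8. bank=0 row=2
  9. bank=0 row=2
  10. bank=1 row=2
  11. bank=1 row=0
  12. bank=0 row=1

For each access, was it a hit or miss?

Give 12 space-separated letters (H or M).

Acc 1: bank1 row0 -> MISS (open row0); precharges=0
Acc 2: bank0 row1 -> MISS (open row1); precharges=0
Acc 3: bank0 row1 -> HIT
Acc 4: bank0 row1 -> HIT
Acc 5: bank0 row0 -> MISS (open row0); precharges=1
Acc 6: bank0 row1 -> MISS (open row1); precharges=2
Acc 7: bank1 row4 -> MISS (open row4); precharges=3
Acc 8: bank0 row2 -> MISS (open row2); precharges=4
Acc 9: bank0 row2 -> HIT
Acc 10: bank1 row2 -> MISS (open row2); precharges=5
Acc 11: bank1 row0 -> MISS (open row0); precharges=6
Acc 12: bank0 row1 -> MISS (open row1); precharges=7

Answer: M M H H M M M M H M M M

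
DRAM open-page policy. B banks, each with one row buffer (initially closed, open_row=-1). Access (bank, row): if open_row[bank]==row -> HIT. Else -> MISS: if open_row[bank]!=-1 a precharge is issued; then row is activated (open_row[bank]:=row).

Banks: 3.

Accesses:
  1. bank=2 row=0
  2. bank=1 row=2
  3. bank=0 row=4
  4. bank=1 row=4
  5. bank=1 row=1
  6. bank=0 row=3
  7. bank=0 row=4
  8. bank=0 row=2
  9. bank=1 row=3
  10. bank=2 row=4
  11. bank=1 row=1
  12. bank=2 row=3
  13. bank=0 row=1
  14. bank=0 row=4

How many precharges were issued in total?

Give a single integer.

Acc 1: bank2 row0 -> MISS (open row0); precharges=0
Acc 2: bank1 row2 -> MISS (open row2); precharges=0
Acc 3: bank0 row4 -> MISS (open row4); precharges=0
Acc 4: bank1 row4 -> MISS (open row4); precharges=1
Acc 5: bank1 row1 -> MISS (open row1); precharges=2
Acc 6: bank0 row3 -> MISS (open row3); precharges=3
Acc 7: bank0 row4 -> MISS (open row4); precharges=4
Acc 8: bank0 row2 -> MISS (open row2); precharges=5
Acc 9: bank1 row3 -> MISS (open row3); precharges=6
Acc 10: bank2 row4 -> MISS (open row4); precharges=7
Acc 11: bank1 row1 -> MISS (open row1); precharges=8
Acc 12: bank2 row3 -> MISS (open row3); precharges=9
Acc 13: bank0 row1 -> MISS (open row1); precharges=10
Acc 14: bank0 row4 -> MISS (open row4); precharges=11

Answer: 11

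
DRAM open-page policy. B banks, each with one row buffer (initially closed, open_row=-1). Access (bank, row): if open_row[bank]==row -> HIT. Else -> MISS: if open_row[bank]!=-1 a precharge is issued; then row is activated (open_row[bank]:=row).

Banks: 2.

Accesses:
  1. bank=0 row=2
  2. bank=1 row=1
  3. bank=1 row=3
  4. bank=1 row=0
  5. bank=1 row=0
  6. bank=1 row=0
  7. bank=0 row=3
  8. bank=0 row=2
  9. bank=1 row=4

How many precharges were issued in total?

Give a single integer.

Answer: 5

Derivation:
Acc 1: bank0 row2 -> MISS (open row2); precharges=0
Acc 2: bank1 row1 -> MISS (open row1); precharges=0
Acc 3: bank1 row3 -> MISS (open row3); precharges=1
Acc 4: bank1 row0 -> MISS (open row0); precharges=2
Acc 5: bank1 row0 -> HIT
Acc 6: bank1 row0 -> HIT
Acc 7: bank0 row3 -> MISS (open row3); precharges=3
Acc 8: bank0 row2 -> MISS (open row2); precharges=4
Acc 9: bank1 row4 -> MISS (open row4); precharges=5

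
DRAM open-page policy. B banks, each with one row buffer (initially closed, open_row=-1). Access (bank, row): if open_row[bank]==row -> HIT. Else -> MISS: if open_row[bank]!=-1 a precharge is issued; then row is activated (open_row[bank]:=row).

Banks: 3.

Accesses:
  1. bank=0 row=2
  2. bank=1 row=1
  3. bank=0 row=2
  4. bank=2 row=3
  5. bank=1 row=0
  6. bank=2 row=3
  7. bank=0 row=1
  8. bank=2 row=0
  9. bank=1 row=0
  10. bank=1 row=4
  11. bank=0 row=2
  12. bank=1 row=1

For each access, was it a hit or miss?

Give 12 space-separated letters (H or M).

Acc 1: bank0 row2 -> MISS (open row2); precharges=0
Acc 2: bank1 row1 -> MISS (open row1); precharges=0
Acc 3: bank0 row2 -> HIT
Acc 4: bank2 row3 -> MISS (open row3); precharges=0
Acc 5: bank1 row0 -> MISS (open row0); precharges=1
Acc 6: bank2 row3 -> HIT
Acc 7: bank0 row1 -> MISS (open row1); precharges=2
Acc 8: bank2 row0 -> MISS (open row0); precharges=3
Acc 9: bank1 row0 -> HIT
Acc 10: bank1 row4 -> MISS (open row4); precharges=4
Acc 11: bank0 row2 -> MISS (open row2); precharges=5
Acc 12: bank1 row1 -> MISS (open row1); precharges=6

Answer: M M H M M H M M H M M M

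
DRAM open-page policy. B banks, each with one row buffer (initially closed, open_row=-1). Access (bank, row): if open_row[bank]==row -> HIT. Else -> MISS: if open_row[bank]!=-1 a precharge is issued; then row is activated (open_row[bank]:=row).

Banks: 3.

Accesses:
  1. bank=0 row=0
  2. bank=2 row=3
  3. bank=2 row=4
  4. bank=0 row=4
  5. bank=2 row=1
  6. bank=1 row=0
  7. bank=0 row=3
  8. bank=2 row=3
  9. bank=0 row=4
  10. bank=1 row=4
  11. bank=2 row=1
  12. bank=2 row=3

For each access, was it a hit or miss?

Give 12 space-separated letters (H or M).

Answer: M M M M M M M M M M M M

Derivation:
Acc 1: bank0 row0 -> MISS (open row0); precharges=0
Acc 2: bank2 row3 -> MISS (open row3); precharges=0
Acc 3: bank2 row4 -> MISS (open row4); precharges=1
Acc 4: bank0 row4 -> MISS (open row4); precharges=2
Acc 5: bank2 row1 -> MISS (open row1); precharges=3
Acc 6: bank1 row0 -> MISS (open row0); precharges=3
Acc 7: bank0 row3 -> MISS (open row3); precharges=4
Acc 8: bank2 row3 -> MISS (open row3); precharges=5
Acc 9: bank0 row4 -> MISS (open row4); precharges=6
Acc 10: bank1 row4 -> MISS (open row4); precharges=7
Acc 11: bank2 row1 -> MISS (open row1); precharges=8
Acc 12: bank2 row3 -> MISS (open row3); precharges=9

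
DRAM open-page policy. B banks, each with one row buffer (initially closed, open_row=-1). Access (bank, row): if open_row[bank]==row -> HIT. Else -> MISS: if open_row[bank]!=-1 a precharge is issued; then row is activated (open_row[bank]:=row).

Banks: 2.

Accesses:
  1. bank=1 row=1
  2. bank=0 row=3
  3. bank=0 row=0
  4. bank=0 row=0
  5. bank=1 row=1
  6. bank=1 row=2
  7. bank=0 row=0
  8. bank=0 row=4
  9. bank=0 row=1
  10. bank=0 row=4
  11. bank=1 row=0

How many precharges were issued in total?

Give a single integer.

Answer: 6

Derivation:
Acc 1: bank1 row1 -> MISS (open row1); precharges=0
Acc 2: bank0 row3 -> MISS (open row3); precharges=0
Acc 3: bank0 row0 -> MISS (open row0); precharges=1
Acc 4: bank0 row0 -> HIT
Acc 5: bank1 row1 -> HIT
Acc 6: bank1 row2 -> MISS (open row2); precharges=2
Acc 7: bank0 row0 -> HIT
Acc 8: bank0 row4 -> MISS (open row4); precharges=3
Acc 9: bank0 row1 -> MISS (open row1); precharges=4
Acc 10: bank0 row4 -> MISS (open row4); precharges=5
Acc 11: bank1 row0 -> MISS (open row0); precharges=6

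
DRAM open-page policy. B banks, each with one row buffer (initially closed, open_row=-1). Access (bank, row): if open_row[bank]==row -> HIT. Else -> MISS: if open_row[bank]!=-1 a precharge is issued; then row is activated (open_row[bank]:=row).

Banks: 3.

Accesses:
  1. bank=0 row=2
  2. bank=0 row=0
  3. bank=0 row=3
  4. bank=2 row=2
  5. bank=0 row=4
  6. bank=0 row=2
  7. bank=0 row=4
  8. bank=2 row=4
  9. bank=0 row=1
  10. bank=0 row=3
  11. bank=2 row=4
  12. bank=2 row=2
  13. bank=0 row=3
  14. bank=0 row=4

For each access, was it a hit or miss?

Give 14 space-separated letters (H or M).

Acc 1: bank0 row2 -> MISS (open row2); precharges=0
Acc 2: bank0 row0 -> MISS (open row0); precharges=1
Acc 3: bank0 row3 -> MISS (open row3); precharges=2
Acc 4: bank2 row2 -> MISS (open row2); precharges=2
Acc 5: bank0 row4 -> MISS (open row4); precharges=3
Acc 6: bank0 row2 -> MISS (open row2); precharges=4
Acc 7: bank0 row4 -> MISS (open row4); precharges=5
Acc 8: bank2 row4 -> MISS (open row4); precharges=6
Acc 9: bank0 row1 -> MISS (open row1); precharges=7
Acc 10: bank0 row3 -> MISS (open row3); precharges=8
Acc 11: bank2 row4 -> HIT
Acc 12: bank2 row2 -> MISS (open row2); precharges=9
Acc 13: bank0 row3 -> HIT
Acc 14: bank0 row4 -> MISS (open row4); precharges=10

Answer: M M M M M M M M M M H M H M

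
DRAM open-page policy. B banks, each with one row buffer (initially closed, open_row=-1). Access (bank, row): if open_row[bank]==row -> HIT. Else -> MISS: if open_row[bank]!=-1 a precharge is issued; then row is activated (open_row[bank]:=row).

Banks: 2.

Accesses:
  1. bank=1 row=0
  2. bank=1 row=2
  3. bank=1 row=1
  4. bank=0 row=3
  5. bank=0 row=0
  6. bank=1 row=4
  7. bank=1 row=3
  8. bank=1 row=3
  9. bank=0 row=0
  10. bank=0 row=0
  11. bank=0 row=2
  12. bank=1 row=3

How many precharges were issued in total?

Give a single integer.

Answer: 6

Derivation:
Acc 1: bank1 row0 -> MISS (open row0); precharges=0
Acc 2: bank1 row2 -> MISS (open row2); precharges=1
Acc 3: bank1 row1 -> MISS (open row1); precharges=2
Acc 4: bank0 row3 -> MISS (open row3); precharges=2
Acc 5: bank0 row0 -> MISS (open row0); precharges=3
Acc 6: bank1 row4 -> MISS (open row4); precharges=4
Acc 7: bank1 row3 -> MISS (open row3); precharges=5
Acc 8: bank1 row3 -> HIT
Acc 9: bank0 row0 -> HIT
Acc 10: bank0 row0 -> HIT
Acc 11: bank0 row2 -> MISS (open row2); precharges=6
Acc 12: bank1 row3 -> HIT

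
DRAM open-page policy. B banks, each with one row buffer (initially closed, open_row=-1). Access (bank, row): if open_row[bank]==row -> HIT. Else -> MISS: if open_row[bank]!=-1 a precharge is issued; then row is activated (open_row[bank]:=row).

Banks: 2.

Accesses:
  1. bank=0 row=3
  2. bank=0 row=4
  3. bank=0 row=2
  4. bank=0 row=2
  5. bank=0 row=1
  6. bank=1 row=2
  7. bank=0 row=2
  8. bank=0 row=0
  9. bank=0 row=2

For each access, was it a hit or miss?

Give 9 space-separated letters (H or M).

Acc 1: bank0 row3 -> MISS (open row3); precharges=0
Acc 2: bank0 row4 -> MISS (open row4); precharges=1
Acc 3: bank0 row2 -> MISS (open row2); precharges=2
Acc 4: bank0 row2 -> HIT
Acc 5: bank0 row1 -> MISS (open row1); precharges=3
Acc 6: bank1 row2 -> MISS (open row2); precharges=3
Acc 7: bank0 row2 -> MISS (open row2); precharges=4
Acc 8: bank0 row0 -> MISS (open row0); precharges=5
Acc 9: bank0 row2 -> MISS (open row2); precharges=6

Answer: M M M H M M M M M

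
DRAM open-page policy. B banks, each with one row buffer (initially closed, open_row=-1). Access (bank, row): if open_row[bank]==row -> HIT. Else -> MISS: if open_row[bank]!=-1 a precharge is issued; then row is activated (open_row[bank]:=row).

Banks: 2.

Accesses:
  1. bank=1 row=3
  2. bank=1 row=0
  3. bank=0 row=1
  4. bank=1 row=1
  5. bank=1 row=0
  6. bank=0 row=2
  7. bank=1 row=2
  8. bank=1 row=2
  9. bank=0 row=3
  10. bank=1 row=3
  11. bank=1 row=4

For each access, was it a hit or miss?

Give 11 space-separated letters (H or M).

Answer: M M M M M M M H M M M

Derivation:
Acc 1: bank1 row3 -> MISS (open row3); precharges=0
Acc 2: bank1 row0 -> MISS (open row0); precharges=1
Acc 3: bank0 row1 -> MISS (open row1); precharges=1
Acc 4: bank1 row1 -> MISS (open row1); precharges=2
Acc 5: bank1 row0 -> MISS (open row0); precharges=3
Acc 6: bank0 row2 -> MISS (open row2); precharges=4
Acc 7: bank1 row2 -> MISS (open row2); precharges=5
Acc 8: bank1 row2 -> HIT
Acc 9: bank0 row3 -> MISS (open row3); precharges=6
Acc 10: bank1 row3 -> MISS (open row3); precharges=7
Acc 11: bank1 row4 -> MISS (open row4); precharges=8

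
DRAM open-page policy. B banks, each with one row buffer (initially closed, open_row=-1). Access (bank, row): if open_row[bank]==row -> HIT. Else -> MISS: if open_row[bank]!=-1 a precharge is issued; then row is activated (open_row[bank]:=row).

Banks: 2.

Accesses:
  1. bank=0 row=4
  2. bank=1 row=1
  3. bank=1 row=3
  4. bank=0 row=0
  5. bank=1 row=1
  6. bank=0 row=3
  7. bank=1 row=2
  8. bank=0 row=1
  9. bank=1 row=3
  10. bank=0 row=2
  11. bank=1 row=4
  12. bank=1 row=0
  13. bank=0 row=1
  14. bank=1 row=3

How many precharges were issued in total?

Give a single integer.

Acc 1: bank0 row4 -> MISS (open row4); precharges=0
Acc 2: bank1 row1 -> MISS (open row1); precharges=0
Acc 3: bank1 row3 -> MISS (open row3); precharges=1
Acc 4: bank0 row0 -> MISS (open row0); precharges=2
Acc 5: bank1 row1 -> MISS (open row1); precharges=3
Acc 6: bank0 row3 -> MISS (open row3); precharges=4
Acc 7: bank1 row2 -> MISS (open row2); precharges=5
Acc 8: bank0 row1 -> MISS (open row1); precharges=6
Acc 9: bank1 row3 -> MISS (open row3); precharges=7
Acc 10: bank0 row2 -> MISS (open row2); precharges=8
Acc 11: bank1 row4 -> MISS (open row4); precharges=9
Acc 12: bank1 row0 -> MISS (open row0); precharges=10
Acc 13: bank0 row1 -> MISS (open row1); precharges=11
Acc 14: bank1 row3 -> MISS (open row3); precharges=12

Answer: 12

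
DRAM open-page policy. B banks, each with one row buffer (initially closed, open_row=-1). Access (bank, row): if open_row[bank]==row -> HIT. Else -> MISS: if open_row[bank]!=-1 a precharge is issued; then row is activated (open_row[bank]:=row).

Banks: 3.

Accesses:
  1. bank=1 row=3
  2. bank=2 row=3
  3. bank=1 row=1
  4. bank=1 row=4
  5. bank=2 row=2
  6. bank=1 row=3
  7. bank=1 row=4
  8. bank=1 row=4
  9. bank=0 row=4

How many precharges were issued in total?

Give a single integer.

Acc 1: bank1 row3 -> MISS (open row3); precharges=0
Acc 2: bank2 row3 -> MISS (open row3); precharges=0
Acc 3: bank1 row1 -> MISS (open row1); precharges=1
Acc 4: bank1 row4 -> MISS (open row4); precharges=2
Acc 5: bank2 row2 -> MISS (open row2); precharges=3
Acc 6: bank1 row3 -> MISS (open row3); precharges=4
Acc 7: bank1 row4 -> MISS (open row4); precharges=5
Acc 8: bank1 row4 -> HIT
Acc 9: bank0 row4 -> MISS (open row4); precharges=5

Answer: 5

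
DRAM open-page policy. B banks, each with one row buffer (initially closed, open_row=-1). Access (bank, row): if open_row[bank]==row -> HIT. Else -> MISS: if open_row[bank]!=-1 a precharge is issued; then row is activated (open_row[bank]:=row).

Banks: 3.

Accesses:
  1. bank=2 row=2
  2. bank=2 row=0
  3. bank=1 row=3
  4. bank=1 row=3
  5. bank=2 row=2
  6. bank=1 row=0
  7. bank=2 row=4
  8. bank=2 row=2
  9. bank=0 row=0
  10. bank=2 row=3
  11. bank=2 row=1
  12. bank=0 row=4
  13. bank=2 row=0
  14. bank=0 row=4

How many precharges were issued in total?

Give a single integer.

Acc 1: bank2 row2 -> MISS (open row2); precharges=0
Acc 2: bank2 row0 -> MISS (open row0); precharges=1
Acc 3: bank1 row3 -> MISS (open row3); precharges=1
Acc 4: bank1 row3 -> HIT
Acc 5: bank2 row2 -> MISS (open row2); precharges=2
Acc 6: bank1 row0 -> MISS (open row0); precharges=3
Acc 7: bank2 row4 -> MISS (open row4); precharges=4
Acc 8: bank2 row2 -> MISS (open row2); precharges=5
Acc 9: bank0 row0 -> MISS (open row0); precharges=5
Acc 10: bank2 row3 -> MISS (open row3); precharges=6
Acc 11: bank2 row1 -> MISS (open row1); precharges=7
Acc 12: bank0 row4 -> MISS (open row4); precharges=8
Acc 13: bank2 row0 -> MISS (open row0); precharges=9
Acc 14: bank0 row4 -> HIT

Answer: 9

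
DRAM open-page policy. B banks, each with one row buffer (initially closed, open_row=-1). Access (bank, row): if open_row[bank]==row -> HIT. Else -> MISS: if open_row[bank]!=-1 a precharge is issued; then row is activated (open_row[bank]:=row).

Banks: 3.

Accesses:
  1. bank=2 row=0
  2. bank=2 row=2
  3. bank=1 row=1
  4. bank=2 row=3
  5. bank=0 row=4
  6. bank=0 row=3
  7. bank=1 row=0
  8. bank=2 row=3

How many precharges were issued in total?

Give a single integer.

Acc 1: bank2 row0 -> MISS (open row0); precharges=0
Acc 2: bank2 row2 -> MISS (open row2); precharges=1
Acc 3: bank1 row1 -> MISS (open row1); precharges=1
Acc 4: bank2 row3 -> MISS (open row3); precharges=2
Acc 5: bank0 row4 -> MISS (open row4); precharges=2
Acc 6: bank0 row3 -> MISS (open row3); precharges=3
Acc 7: bank1 row0 -> MISS (open row0); precharges=4
Acc 8: bank2 row3 -> HIT

Answer: 4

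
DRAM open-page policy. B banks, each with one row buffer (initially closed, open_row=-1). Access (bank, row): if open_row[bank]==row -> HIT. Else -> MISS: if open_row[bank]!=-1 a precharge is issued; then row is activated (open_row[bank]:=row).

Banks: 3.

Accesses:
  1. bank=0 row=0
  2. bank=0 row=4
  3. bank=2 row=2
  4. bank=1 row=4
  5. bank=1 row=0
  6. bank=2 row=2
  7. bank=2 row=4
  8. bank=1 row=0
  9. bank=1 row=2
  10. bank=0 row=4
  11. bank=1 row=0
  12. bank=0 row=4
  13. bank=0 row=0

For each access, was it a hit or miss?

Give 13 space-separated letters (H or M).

Acc 1: bank0 row0 -> MISS (open row0); precharges=0
Acc 2: bank0 row4 -> MISS (open row4); precharges=1
Acc 3: bank2 row2 -> MISS (open row2); precharges=1
Acc 4: bank1 row4 -> MISS (open row4); precharges=1
Acc 5: bank1 row0 -> MISS (open row0); precharges=2
Acc 6: bank2 row2 -> HIT
Acc 7: bank2 row4 -> MISS (open row4); precharges=3
Acc 8: bank1 row0 -> HIT
Acc 9: bank1 row2 -> MISS (open row2); precharges=4
Acc 10: bank0 row4 -> HIT
Acc 11: bank1 row0 -> MISS (open row0); precharges=5
Acc 12: bank0 row4 -> HIT
Acc 13: bank0 row0 -> MISS (open row0); precharges=6

Answer: M M M M M H M H M H M H M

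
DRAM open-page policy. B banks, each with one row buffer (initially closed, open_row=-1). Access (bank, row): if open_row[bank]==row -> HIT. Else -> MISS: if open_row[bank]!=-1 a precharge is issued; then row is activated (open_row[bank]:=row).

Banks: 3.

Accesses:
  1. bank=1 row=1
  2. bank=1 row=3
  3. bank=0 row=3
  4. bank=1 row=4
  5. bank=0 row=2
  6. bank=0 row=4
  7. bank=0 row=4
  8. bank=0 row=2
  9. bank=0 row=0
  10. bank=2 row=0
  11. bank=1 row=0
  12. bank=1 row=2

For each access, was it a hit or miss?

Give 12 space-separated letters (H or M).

Answer: M M M M M M H M M M M M

Derivation:
Acc 1: bank1 row1 -> MISS (open row1); precharges=0
Acc 2: bank1 row3 -> MISS (open row3); precharges=1
Acc 3: bank0 row3 -> MISS (open row3); precharges=1
Acc 4: bank1 row4 -> MISS (open row4); precharges=2
Acc 5: bank0 row2 -> MISS (open row2); precharges=3
Acc 6: bank0 row4 -> MISS (open row4); precharges=4
Acc 7: bank0 row4 -> HIT
Acc 8: bank0 row2 -> MISS (open row2); precharges=5
Acc 9: bank0 row0 -> MISS (open row0); precharges=6
Acc 10: bank2 row0 -> MISS (open row0); precharges=6
Acc 11: bank1 row0 -> MISS (open row0); precharges=7
Acc 12: bank1 row2 -> MISS (open row2); precharges=8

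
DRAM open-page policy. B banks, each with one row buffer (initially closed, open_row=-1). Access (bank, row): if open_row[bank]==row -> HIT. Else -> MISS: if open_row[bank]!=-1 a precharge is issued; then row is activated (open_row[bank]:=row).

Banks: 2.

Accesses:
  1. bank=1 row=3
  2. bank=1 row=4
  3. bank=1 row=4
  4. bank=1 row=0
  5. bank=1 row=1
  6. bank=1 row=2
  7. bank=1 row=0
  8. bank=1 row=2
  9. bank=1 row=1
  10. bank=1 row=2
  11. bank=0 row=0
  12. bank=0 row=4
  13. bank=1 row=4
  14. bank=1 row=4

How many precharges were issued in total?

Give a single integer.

Acc 1: bank1 row3 -> MISS (open row3); precharges=0
Acc 2: bank1 row4 -> MISS (open row4); precharges=1
Acc 3: bank1 row4 -> HIT
Acc 4: bank1 row0 -> MISS (open row0); precharges=2
Acc 5: bank1 row1 -> MISS (open row1); precharges=3
Acc 6: bank1 row2 -> MISS (open row2); precharges=4
Acc 7: bank1 row0 -> MISS (open row0); precharges=5
Acc 8: bank1 row2 -> MISS (open row2); precharges=6
Acc 9: bank1 row1 -> MISS (open row1); precharges=7
Acc 10: bank1 row2 -> MISS (open row2); precharges=8
Acc 11: bank0 row0 -> MISS (open row0); precharges=8
Acc 12: bank0 row4 -> MISS (open row4); precharges=9
Acc 13: bank1 row4 -> MISS (open row4); precharges=10
Acc 14: bank1 row4 -> HIT

Answer: 10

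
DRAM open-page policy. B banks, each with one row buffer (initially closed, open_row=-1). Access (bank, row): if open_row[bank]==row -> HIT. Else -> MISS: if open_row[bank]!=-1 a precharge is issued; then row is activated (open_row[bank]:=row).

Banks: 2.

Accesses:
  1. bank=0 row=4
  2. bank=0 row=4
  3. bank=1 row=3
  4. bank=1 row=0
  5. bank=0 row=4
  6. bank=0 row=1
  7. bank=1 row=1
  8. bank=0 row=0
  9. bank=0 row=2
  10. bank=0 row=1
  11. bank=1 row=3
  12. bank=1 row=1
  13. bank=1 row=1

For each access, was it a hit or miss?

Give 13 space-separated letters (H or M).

Acc 1: bank0 row4 -> MISS (open row4); precharges=0
Acc 2: bank0 row4 -> HIT
Acc 3: bank1 row3 -> MISS (open row3); precharges=0
Acc 4: bank1 row0 -> MISS (open row0); precharges=1
Acc 5: bank0 row4 -> HIT
Acc 6: bank0 row1 -> MISS (open row1); precharges=2
Acc 7: bank1 row1 -> MISS (open row1); precharges=3
Acc 8: bank0 row0 -> MISS (open row0); precharges=4
Acc 9: bank0 row2 -> MISS (open row2); precharges=5
Acc 10: bank0 row1 -> MISS (open row1); precharges=6
Acc 11: bank1 row3 -> MISS (open row3); precharges=7
Acc 12: bank1 row1 -> MISS (open row1); precharges=8
Acc 13: bank1 row1 -> HIT

Answer: M H M M H M M M M M M M H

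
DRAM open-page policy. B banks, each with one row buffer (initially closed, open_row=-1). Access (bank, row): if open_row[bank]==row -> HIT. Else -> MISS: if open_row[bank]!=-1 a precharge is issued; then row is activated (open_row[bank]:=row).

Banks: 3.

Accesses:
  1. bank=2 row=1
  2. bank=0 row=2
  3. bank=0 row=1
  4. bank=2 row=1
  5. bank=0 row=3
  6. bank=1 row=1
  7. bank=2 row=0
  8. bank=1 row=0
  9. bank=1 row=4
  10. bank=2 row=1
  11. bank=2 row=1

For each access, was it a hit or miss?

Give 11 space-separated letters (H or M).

Answer: M M M H M M M M M M H

Derivation:
Acc 1: bank2 row1 -> MISS (open row1); precharges=0
Acc 2: bank0 row2 -> MISS (open row2); precharges=0
Acc 3: bank0 row1 -> MISS (open row1); precharges=1
Acc 4: bank2 row1 -> HIT
Acc 5: bank0 row3 -> MISS (open row3); precharges=2
Acc 6: bank1 row1 -> MISS (open row1); precharges=2
Acc 7: bank2 row0 -> MISS (open row0); precharges=3
Acc 8: bank1 row0 -> MISS (open row0); precharges=4
Acc 9: bank1 row4 -> MISS (open row4); precharges=5
Acc 10: bank2 row1 -> MISS (open row1); precharges=6
Acc 11: bank2 row1 -> HIT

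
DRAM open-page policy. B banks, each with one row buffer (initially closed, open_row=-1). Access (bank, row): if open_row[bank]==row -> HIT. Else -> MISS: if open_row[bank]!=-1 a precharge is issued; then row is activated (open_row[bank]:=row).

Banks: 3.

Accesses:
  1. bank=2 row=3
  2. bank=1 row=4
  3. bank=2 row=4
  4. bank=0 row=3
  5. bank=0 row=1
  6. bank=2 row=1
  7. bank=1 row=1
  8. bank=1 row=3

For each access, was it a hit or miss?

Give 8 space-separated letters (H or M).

Acc 1: bank2 row3 -> MISS (open row3); precharges=0
Acc 2: bank1 row4 -> MISS (open row4); precharges=0
Acc 3: bank2 row4 -> MISS (open row4); precharges=1
Acc 4: bank0 row3 -> MISS (open row3); precharges=1
Acc 5: bank0 row1 -> MISS (open row1); precharges=2
Acc 6: bank2 row1 -> MISS (open row1); precharges=3
Acc 7: bank1 row1 -> MISS (open row1); precharges=4
Acc 8: bank1 row3 -> MISS (open row3); precharges=5

Answer: M M M M M M M M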